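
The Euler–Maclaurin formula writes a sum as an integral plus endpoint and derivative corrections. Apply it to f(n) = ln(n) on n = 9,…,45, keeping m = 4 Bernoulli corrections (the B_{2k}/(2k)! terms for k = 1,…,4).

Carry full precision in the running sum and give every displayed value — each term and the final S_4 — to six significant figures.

S_4 ≈ 118.519

∫_9^45 ln(x) dx evaluates to 115.525.
½[f(9) + f(45)] = ½[2.19722 + 3.80666] = 3.00194.
So far: 118.527.
k=1: B_{2}/(2)! × [f^{(1)}(45) − f^{(1)}(9)] = 1/12 × (0.0222222 − 0.111111) = -0.00740741.
After k=1: 118.519.
k=2: B_{4}/(4)! × [f^{(3)}(45) − f^{(3)}(9)] = −1/720 × (2.19479e-05 − 0.00274348) = 3.77991e-06.
After k=2: 118.519.
k=3: B_{6}/(6)! × [f^{(5)}(45) − f^{(5)}(9)] = 1/30240 × (1.30061e-07 − 0.000406442) = -1.34362e-08.
After k=3: 118.519.
k=4: B_{8}/(8)! × [f^{(7)}(45) − f^{(7)}(9)] = −1/1209600 × (1.92684e-09 − 0.000150534) = 1.24448e-10.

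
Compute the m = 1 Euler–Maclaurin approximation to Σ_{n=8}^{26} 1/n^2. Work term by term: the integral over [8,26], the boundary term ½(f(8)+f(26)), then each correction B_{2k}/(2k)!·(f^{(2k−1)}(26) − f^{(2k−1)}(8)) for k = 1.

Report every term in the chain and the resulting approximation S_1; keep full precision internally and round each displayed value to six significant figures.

The integral term ∫_8^26 1/x^2 dx = 0.0865385.
Endpoint term: (f(8) + f(26))/2 = (0.0156250 + 0.00147929)/2 = 0.00855214.
So far: 0.0950906.
Order-1 term: 1/12 · (-0.000113792 − (-0.00390625)) = 0.000316038.

S_1 ≈ 0.0954066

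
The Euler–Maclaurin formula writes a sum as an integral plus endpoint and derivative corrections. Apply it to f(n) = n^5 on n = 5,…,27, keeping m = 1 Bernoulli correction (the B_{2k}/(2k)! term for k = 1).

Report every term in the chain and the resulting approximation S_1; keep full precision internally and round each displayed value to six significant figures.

∫_5^27 x^5 dx evaluates to 6.45675e+07.
Boundary: ½(f(5) + f(27)) = ½(3125.00 + 1.43489e+07) = 7.17602e+06.
Running total after boundary: 7.17435e+07.
k=1: B_{2}/(2)! × [f^{(1)}(27) − f^{(1)}(5)] = 1/12 × (2.65720e+06 − 3125.00) = 221173.

S_1 ≈ 7.19647e+07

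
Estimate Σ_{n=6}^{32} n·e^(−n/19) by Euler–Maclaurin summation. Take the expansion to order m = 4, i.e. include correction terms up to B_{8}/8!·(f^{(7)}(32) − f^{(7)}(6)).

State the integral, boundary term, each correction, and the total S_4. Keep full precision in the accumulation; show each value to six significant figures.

∫_6^32 x·e^(−x/19) dx evaluates to 166.539.
Boundary: ½(f(6) + f(32)) = ½(4.37528 + 5.93891) = 5.15709.
Integral + boundary = 171.696.
Order-1 term: 1/12 · (-0.126983 − 0.498935) = -0.0521599.
After k=1: 171.644.
Order-2 term: −1/720 · (0.000676450 − 0.00542205) = 6.59111e-06.
After k=2: 171.644.
Order-3 term: 1/30240 · (4.72204e-06 − 2.62106e-05) = -7.10600e-10.
After k=3: 171.644.
Order-4 term: −1/1209600 · (2.09702e-08 − 1.03606e-07) = 6.83162e-14.

S_4 ≈ 171.644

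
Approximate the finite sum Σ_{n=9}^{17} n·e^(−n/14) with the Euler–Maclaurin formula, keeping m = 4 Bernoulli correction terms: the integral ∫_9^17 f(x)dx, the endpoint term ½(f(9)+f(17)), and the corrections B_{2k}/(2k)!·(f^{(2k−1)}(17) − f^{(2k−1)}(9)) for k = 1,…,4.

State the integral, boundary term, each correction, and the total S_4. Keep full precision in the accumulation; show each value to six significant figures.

∫_9^17 x·e^(−x/14) dx evaluates to 40.4396.
Boundary: ½(f(9) + f(17)) = ½(4.73209 + 5.04767) = 4.88988.
Integral + boundary = 45.3295.
Order-1 term: 1/12 · (-0.0636261 − 0.187781) = -0.0209506.
After k=1: 45.3085.
Order-2 term: −1/720 · (0.00270519 − 0.00632325) = 5.02508e-06.
After k=2: 45.3085.
Order-3 term: 1/30240 · (2.92603e-05 − 5.96349e-05) = -1.00445e-09.
After k=3: 45.3085.
Order-4 term: −1/1209600 · (2.28156e-07 − 4.43920e-07) = 1.78376e-13.

S_4 ≈ 45.3085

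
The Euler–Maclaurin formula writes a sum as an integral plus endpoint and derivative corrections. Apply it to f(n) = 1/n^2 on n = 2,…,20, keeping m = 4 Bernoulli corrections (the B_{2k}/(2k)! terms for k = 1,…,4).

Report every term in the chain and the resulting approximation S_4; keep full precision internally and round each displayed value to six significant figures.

∫_2^20 1/x^2 dx evaluates to 0.450000.
½[f(2) + f(20)] = ½[0.250000 + 0.00250000] = 0.126250.
Integral + boundary = 0.576250.
Order-1 term: 1/12 · (-0.000250000 − (-0.250000)) = 0.0208125.
Partial sum through k=1: 0.597063.
Order-2 term: −1/720 · (-7.50000e-06 − (-0.750000)) = -0.00104166.
Partial sum through k=2: 0.596021.
Order-3 term: 1/30240 · (-5.62500e-07 − (-5.62500)) = 0.000186012.
Partial sum through k=3: 0.596207.
Order-4 term: −1/1209600 · (-7.87500e-08 − (-78.7500)) = -6.51042e-05.

S_4 ≈ 0.596142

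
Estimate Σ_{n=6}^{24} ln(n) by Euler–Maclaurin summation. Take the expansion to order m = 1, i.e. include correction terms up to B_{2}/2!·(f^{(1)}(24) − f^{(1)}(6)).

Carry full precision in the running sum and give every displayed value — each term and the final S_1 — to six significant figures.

S_1 ≈ 49.9972

The integral term ∫_6^24 ln(x) dx = 47.5227.
Endpoint term: (f(6) + f(24))/2 = (1.79176 + 3.17805)/2 = 2.48491.
Integral + boundary = 50.0076.
Correction k=1: B_{2}/2! · (f^{(1)}(24) − f^{(1)}(6)) = 1/12 · (0.0416667 − 0.166667) = -0.0104167.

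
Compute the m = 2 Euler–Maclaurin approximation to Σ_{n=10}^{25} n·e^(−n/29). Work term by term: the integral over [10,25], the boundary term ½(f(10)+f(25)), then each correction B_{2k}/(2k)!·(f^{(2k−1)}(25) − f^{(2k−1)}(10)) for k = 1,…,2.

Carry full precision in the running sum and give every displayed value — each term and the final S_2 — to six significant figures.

Integral: ∫_10^25 x·e^(−x/29) dx = 139.833.
½[f(10) + f(25)] = ½[7.08342 + 10.5572] = 8.82031.
So far: 148.653.
Correction k=1: B_{2}/2! · (f^{(1)}(25) − f^{(1)}(10)) = 1/12 · (0.0582465 − 0.464086) = -0.0338200.
After k=1: 148.620.
Correction k=2: B_{4}/4! · (f^{(3)}(25) − f^{(3)}(10)) = −1/720 · (0.00107351 − 0.00223635) = 1.61506e-06.

S_2 ≈ 148.620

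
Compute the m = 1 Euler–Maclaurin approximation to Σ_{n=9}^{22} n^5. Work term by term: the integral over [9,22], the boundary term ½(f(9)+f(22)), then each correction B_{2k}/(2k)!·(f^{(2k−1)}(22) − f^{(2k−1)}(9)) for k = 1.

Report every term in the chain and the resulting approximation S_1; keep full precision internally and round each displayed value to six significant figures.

S_1 ≈ 2.15093e+07

Integral: ∫_9^22 x^5 dx = 1.88081e+07.
½[f(9) + f(22)] = ½[59049.0 + 5.15363e+06] = 2.60634e+06.
Integral + boundary = 2.14144e+07.
Correction k=1: B_{2}/2! · (f^{(1)}(22) − f^{(1)}(9)) = 1/12 · (1.17128e+06 − 32805.0) = 94872.9.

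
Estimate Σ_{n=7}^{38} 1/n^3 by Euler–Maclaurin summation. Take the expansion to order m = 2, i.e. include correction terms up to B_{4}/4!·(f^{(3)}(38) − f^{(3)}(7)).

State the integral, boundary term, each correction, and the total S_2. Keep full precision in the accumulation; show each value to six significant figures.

∫_7^38 1/x^3 dx evaluates to 0.00985782.
½[f(7) + f(38)] = ½[0.00291545 + 1.82242e-05] = 0.00146684.
Integral + boundary = 0.0113247.
Order-1 term: 1/12 · (-1.43876e-06 − (-0.00124948)) = 0.000104003.
After k=1: 0.0114287.
Order-2 term: −1/720 · (-1.99274e-08 − (-0.000509992)) = -7.08294e-07.

S_2 ≈ 0.0114280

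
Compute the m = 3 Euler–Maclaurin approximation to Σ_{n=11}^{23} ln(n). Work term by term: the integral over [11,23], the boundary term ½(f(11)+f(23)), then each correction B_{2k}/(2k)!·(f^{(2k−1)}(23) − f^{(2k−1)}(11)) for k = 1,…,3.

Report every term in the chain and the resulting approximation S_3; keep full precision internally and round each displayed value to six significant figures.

Integral: ∫_11^23 ln(x) dx = 33.7395.
Endpoint term: (f(11) + f(23))/2 = (2.39790 + 3.13549)/2 = 2.76669.
So far: 36.5062.
k=1: B_{2}/(2)! × [f^{(1)}(23) − f^{(1)}(11)] = 1/12 × (0.0434783 − 0.0909091) = -0.00395257.
After k=1: 36.5023.
k=2: B_{4}/(4)! × [f^{(3)}(23) − f^{(3)}(11)] = −1/720 × (0.000164379 − 0.00150263) = 1.85868e-06.
After k=2: 36.5023.
k=3: B_{6}/(6)! × [f^{(5)}(23) − f^{(5)}(11)] = 1/30240 × (3.72883e-06 − 0.000149021) = -4.80464e-09.

S_3 ≈ 36.5023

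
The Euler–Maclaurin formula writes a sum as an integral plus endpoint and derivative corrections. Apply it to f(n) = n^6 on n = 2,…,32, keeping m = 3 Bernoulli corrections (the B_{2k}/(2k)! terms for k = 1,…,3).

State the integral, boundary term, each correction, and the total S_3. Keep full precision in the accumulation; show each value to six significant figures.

S_3 ≈ 5.46218e+09

The integral term ∫_2^32 x^6 dx = 4.90853e+09.
Endpoint term: (f(2) + f(32))/2 = (64.0000 + 1.07374e+09)/2 = 5.36871e+08.
Running total after boundary: 5.44540e+09.
k=1: B_{2}/(2)! × [f^{(1)}(32) − f^{(1)}(2)] = 1/12 × (2.01327e+08 − 192.000) = 1.67772e+07.
After k=1: 5.46218e+09.
k=2: B_{4}/(4)! × [f^{(3)}(32) − f^{(3)}(2)] = −1/720 × (3.93216e+06 − 960.000) = -5460.00.
After k=2: 5.46218e+09.
k=3: B_{6}/(6)! × [f^{(5)}(32) − f^{(5)}(2)] = 1/30240 × (23040.0 − 1440.00) = 0.714286.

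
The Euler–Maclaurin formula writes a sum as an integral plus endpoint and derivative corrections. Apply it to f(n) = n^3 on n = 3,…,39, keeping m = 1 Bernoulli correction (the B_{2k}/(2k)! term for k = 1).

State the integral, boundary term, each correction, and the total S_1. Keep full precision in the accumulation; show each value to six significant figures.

∫_3^39 x^3 dx evaluates to 578340.
Endpoint term: (f(3) + f(39))/2 = (27.0000 + 59319.0)/2 = 29673.0.
Running total after boundary: 608013.
Order-1 term: 1/12 · (4563.00 − 27.0000) = 378.000.

S_1 ≈ 608391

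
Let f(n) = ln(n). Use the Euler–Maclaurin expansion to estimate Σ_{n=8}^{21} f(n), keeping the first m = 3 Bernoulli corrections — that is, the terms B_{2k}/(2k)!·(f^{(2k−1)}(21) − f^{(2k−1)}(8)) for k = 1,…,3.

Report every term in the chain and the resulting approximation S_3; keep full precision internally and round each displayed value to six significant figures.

Integral: ∫_8^21 ln(x) dx = 34.2994.
Boundary: ½(f(8) + f(21)) = ½(2.07944 + 3.04452) = 2.56198.
Running total after boundary: 36.8614.
k=1: B_{2}/(2)! × [f^{(1)}(21) − f^{(1)}(8)] = 1/12 × (0.0476190 − 0.125000) = -0.00644841.
Partial sum through k=1: 36.8550.
k=2: B_{4}/(4)! × [f^{(3)}(21) − f^{(3)}(8)] = −1/720 × (0.000215959 − 0.00390625) = 5.12540e-06.
Partial sum through k=2: 36.8550.
k=3: B_{6}/(6)! × [f^{(5)}(21) − f^{(5)}(8)] = 1/30240 × (5.87645e-06 − 0.000732422) = -2.40260e-08.

S_3 ≈ 36.8550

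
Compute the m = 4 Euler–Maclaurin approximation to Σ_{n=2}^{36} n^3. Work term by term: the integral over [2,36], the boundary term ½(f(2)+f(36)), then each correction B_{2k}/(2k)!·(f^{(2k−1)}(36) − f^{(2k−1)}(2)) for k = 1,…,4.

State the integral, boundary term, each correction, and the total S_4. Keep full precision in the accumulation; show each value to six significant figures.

The integral term ∫_2^36 x^3 dx = 419900.
Endpoint term: (f(2) + f(36))/2 = (8.00000 + 46656.0)/2 = 23332.0.
So far: 443232.
Order-1 term: 1/12 · (3888.00 − 12.0000) = 323.000.
After k=1: 443555.
Order-2 term: −1/720 · (6.00000 − 6.00000) = 0.00000.
After k=2: 443555.
Order-3 term: 1/30240 · (0.00000 − 0.00000) = 0.00000.
After k=3: 443555.
Order-4 term: −1/1209600 · (0.00000 − 0.00000) = 0.00000.

S_4 ≈ 443555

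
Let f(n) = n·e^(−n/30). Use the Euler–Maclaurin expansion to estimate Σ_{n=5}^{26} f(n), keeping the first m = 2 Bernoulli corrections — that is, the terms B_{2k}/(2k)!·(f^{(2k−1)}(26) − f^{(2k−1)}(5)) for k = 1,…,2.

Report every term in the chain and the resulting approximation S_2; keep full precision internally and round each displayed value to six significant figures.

Integral: ∫_5^26 x·e^(−x/30) dx = 182.617.
½[f(5) + f(26)] = ½[4.23241 + 10.9291] = 7.58076.
So far: 190.198.
Order-1 term: 1/12 · (0.0560467 − 0.705401) = -0.0541129.
After k=1: 190.144.
Order-2 term: −1/720 · (0.000996386 − 0.00266485) = 2.31731e-06.

S_2 ≈ 190.144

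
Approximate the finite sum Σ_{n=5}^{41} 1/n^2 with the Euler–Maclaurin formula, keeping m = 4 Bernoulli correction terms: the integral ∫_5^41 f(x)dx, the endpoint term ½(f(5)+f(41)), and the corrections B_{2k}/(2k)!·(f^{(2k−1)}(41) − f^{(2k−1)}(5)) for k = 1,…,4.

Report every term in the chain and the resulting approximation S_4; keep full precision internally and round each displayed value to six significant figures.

S_4 ≈ 0.197228

The integral term ∫_5^41 1/x^2 dx = 0.175610.
½[f(5) + f(41)] = ½[0.0400000 + 0.000594884] = 0.0202974.
Running total after boundary: 0.195907.
Correction k=1: B_{2}/2! · (f^{(1)}(41) − f^{(1)}(5)) = 1/12 · (-2.90187e-05 − (-0.0160000)) = 0.00133092.
Running total after k=1: 0.197238.
Correction k=2: B_{4}/4! · (f^{(3)}(41) − f^{(3)}(5)) = −1/720 · (-2.07153e-07 − (-0.00768000)) = -1.06664e-05.
Running total after k=2: 0.197227.
Correction k=3: B_{6}/6! · (f^{(5)}(41) − f^{(5)}(5)) = 1/30240 · (-3.69697e-09 − (-0.00921600)) = 3.04762e-07.
Running total after k=3: 0.197228.
Correction k=4: B_{8}/8! · (f^{(7)}(41) − f^{(7)}(5)) = −1/1209600 · (-1.23159e-10 − (-0.0206438)) = -1.70667e-08.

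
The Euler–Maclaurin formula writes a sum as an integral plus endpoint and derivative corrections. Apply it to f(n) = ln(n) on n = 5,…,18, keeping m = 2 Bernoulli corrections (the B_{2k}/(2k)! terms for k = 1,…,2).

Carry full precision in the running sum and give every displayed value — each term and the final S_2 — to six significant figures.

S_2 ≈ 33.2174

∫_5^18 ln(x) dx evaluates to 30.9795.
Endpoint term: (f(5) + f(18))/2 = (1.60944 + 2.89037)/2 = 2.24990.
Running total after boundary: 33.2294.
Correction k=1: B_{2}/2! · (f^{(1)}(18) − f^{(1)}(5)) = 1/12 · (0.0555556 − 0.200000) = -0.0120370.
Running total after k=1: 33.2174.
Correction k=2: B_{4}/4! · (f^{(3)}(18) − f^{(3)}(5)) = −1/720 · (0.000342936 − 0.0160000) = 2.17459e-05.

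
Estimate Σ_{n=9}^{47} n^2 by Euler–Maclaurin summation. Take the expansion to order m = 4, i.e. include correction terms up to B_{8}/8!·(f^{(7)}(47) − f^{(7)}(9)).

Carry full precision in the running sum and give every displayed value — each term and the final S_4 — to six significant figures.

S_4 ≈ 35516.0

The integral term ∫_9^47 x^2 dx = 34364.7.
Endpoint term: (f(9) + f(47))/2 = (81.0000 + 2209.00)/2 = 1145.00.
Running total after boundary: 35509.7.
Order-1 term: 1/12 · (94.0000 − 18.0000) = 6.33333.
Partial sum through k=1: 35516.0.
Order-2 term: −1/720 · (0.00000 − 0.00000) = 0.00000.
Partial sum through k=2: 35516.0.
Order-3 term: 1/30240 · (0.00000 − 0.00000) = 0.00000.
Partial sum through k=3: 35516.0.
Order-4 term: −1/1209600 · (0.00000 − 0.00000) = 0.00000.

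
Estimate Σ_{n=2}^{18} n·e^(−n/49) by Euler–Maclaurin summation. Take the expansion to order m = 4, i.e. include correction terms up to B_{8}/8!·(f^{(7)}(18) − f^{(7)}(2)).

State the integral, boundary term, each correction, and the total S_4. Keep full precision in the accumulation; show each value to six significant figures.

S_4 ≈ 132.501

The integral term ∫_2^18 x·e^(−x/49) dx = 125.349.
½[f(2) + f(18)] = ½[1.92001 + 12.4662] = 7.19313.
So far: 132.542.
Order-1 term: 1/12 · (0.438156 − 0.920822) = -0.0402221.
Partial sum through k=1: 132.501.
Order-2 term: −1/720 · (0.000759390 − 0.00118319) = 5.88608e-07.
Partial sum through k=2: 132.501.
Order-3 term: 1/30240 · (5.56556e-07 − 8.25847e-07) = -8.90513e-12.
Partial sum through k=3: 132.501.
Order-4 term: −1/1209600 · (3.31875e-10 − 4.82676e-10) = 1.24670e-16.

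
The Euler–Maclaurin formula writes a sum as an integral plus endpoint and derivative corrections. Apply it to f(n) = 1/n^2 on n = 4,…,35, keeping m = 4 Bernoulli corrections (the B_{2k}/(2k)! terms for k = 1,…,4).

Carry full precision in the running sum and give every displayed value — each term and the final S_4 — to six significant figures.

∫_4^35 1/x^2 dx evaluates to 0.221429.
Endpoint term: (f(4) + f(35))/2 = (0.0625000 + 0.000816327)/2 = 0.0316582.
So far: 0.253087.
k=1: B_{2}/(2)! × [f^{(1)}(35) − f^{(1)}(4)] = 1/12 × (-4.66472e-05 − (-0.0312500)) = 0.00260028.
After k=1: 0.255687.
k=2: B_{4}/(4)! × [f^{(3)}(35) − f^{(3)}(4)] = −1/720 × (-4.56952e-07 − (-0.0234375)) = -3.25514e-05.
After k=2: 0.255654.
k=3: B_{6}/(6)! × [f^{(5)}(35) − f^{(5)}(4)] = 1/30240 × (-1.11907e-08 − (-0.0439453)) = 1.45322e-06.
After k=3: 0.255656.
k=4: B_{8}/(8)! × [f^{(7)}(35) − f^{(7)}(4)] = −1/1209600 × (-5.11574e-10 − (-0.153809)) = -1.27157e-07.

S_4 ≈ 0.255656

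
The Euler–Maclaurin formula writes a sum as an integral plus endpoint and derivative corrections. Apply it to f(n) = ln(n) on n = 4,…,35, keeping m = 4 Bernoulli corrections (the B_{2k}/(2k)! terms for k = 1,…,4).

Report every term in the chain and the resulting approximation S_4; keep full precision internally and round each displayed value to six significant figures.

Integral: ∫_4^35 ln(x) dx = 87.8920.
½[f(4) + f(35)] = ½[1.38629 + 3.55535] = 2.47082.
Integral + boundary = 90.3628.
k=1: B_{2}/(2)! × [f^{(1)}(35) − f^{(1)}(4)] = 1/12 × (0.0285714 − 0.250000) = -0.0184524.
Running total after k=1: 90.3444.
k=2: B_{4}/(4)! × [f^{(3)}(35) − f^{(3)}(4)] = −1/720 × (4.66472e-05 − 0.0312500) = 4.33380e-05.
Running total after k=2: 90.3444.
k=3: B_{6}/(6)! × [f^{(5)}(35) − f^{(5)}(4)] = 1/30240 × (4.56952e-07 − 0.0234375) = -7.75034e-07.
Running total after k=3: 90.3444.
k=4: B_{8}/(8)! × [f^{(7)}(35) − f^{(7)}(4)] = −1/1209600 × (1.11907e-08 − 0.0439453) = 3.63304e-08.

S_4 ≈ 90.3444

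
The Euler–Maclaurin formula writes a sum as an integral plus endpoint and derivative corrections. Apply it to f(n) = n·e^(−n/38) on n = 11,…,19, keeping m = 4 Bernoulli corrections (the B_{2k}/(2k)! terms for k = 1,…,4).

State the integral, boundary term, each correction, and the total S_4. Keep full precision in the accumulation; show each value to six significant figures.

The integral term ∫_11^19 x·e^(−x/38) dx = 80.2548.
Endpoint term: (f(11) + f(19))/2 = (8.23523 + 11.5241)/2 = 9.87966.
So far: 90.1345.
Correction k=1: B_{2}/2! · (f^{(1)}(19) − f^{(1)}(11)) = 1/12 · (0.303265 − 0.531941) = -0.0190563.
After k=1: 90.1154.
Correction k=2: B_{4}/4! · (f^{(3)}(19) − f^{(3)}(11)) = −1/720 · (0.00105009 − 0.00140530) = 4.93353e-07.
After k=2: 90.1154.
Correction k=3: B_{6}/6! · (f^{(5)}(19) − f^{(5)}(11)) = 1/30240 · (1.30897e-06 − 1.69129e-06) = -1.26428e-11.
After k=3: 90.1154.
Correction k=4: B_{8}/8! · (f^{(7)}(19) − f^{(7)}(11)) = −1/1209600 · (1.30938e-09 − 1.66855e-09) = 2.96932e-16.

S_4 ≈ 90.1154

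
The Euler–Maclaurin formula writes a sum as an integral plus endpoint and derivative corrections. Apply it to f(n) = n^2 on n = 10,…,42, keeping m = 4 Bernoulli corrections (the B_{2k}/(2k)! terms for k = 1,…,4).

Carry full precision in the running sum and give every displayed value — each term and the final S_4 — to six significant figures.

∫_10^42 x^2 dx evaluates to 24362.7.
½[f(10) + f(42)] = ½[100.000 + 1764.00] = 932.000.
Running total after boundary: 25294.7.
Order-1 term: 1/12 · (84.0000 − 20.0000) = 5.33333.
After k=1: 25300.0.
Order-2 term: −1/720 · (0.00000 − 0.00000) = 0.00000.
After k=2: 25300.0.
Order-3 term: 1/30240 · (0.00000 − 0.00000) = 0.00000.
After k=3: 25300.0.
Order-4 term: −1/1209600 · (0.00000 − 0.00000) = 0.00000.

S_4 ≈ 25300.0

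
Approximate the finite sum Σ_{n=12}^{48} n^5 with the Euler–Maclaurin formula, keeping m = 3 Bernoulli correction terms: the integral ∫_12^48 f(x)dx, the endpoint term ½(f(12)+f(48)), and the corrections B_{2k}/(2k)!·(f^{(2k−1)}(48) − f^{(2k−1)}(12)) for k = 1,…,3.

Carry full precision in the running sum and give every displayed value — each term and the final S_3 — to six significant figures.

S_3 ≈ 2.16766e+09

∫_12^48 x^5 dx evaluates to 2.03793e+09.
½[f(12) + f(48)] = ½[248832 + 2.54804e+08] = 1.27526e+08.
Running total after boundary: 2.16546e+09.
Correction k=1: B_{2}/2! · (f^{(1)}(48) − f^{(1)}(12)) = 1/12 · (2.65421e+07 − 103680) = 2.20320e+06.
Running total after k=1: 2.16766e+09.
Correction k=2: B_{4}/4! · (f^{(3)}(48) − f^{(3)}(12)) = −1/720 · (138240 − 8640.00) = -180.000.
Running total after k=2: 2.16766e+09.
Correction k=3: B_{6}/6! · (f^{(5)}(48) − f^{(5)}(12)) = 1/30240 · (120.000 − 120.000) = 0.00000.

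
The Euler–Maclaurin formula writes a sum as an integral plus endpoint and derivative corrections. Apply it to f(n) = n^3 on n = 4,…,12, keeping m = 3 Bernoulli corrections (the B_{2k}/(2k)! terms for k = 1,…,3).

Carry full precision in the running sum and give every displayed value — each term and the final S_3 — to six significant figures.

S_3 ≈ 6048.00

Integral: ∫_4^12 x^3 dx = 5120.00.
½[f(4) + f(12)] = ½[64.0000 + 1728.00] = 896.000.
Running total after boundary: 6016.00.
Order-1 term: 1/12 · (432.000 − 48.0000) = 32.0000.
Partial sum through k=1: 6048.00.
Order-2 term: −1/720 · (6.00000 − 6.00000) = 0.00000.
Partial sum through k=2: 6048.00.
Order-3 term: 1/30240 · (0.00000 − 0.00000) = 0.00000.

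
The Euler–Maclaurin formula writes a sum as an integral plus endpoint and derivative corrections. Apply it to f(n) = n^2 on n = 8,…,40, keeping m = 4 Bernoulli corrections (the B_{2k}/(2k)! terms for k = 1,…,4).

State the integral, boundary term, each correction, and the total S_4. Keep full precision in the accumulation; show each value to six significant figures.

The integral term ∫_8^40 x^2 dx = 21162.7.
Endpoint term: (f(8) + f(40))/2 = (64.0000 + 1600.00)/2 = 832.000.
Integral + boundary = 21994.7.
k=1: B_{2}/(2)! × [f^{(1)}(40) − f^{(1)}(8)] = 1/12 × (80.0000 − 16.0000) = 5.33333.
Running total after k=1: 22000.0.
k=2: B_{4}/(4)! × [f^{(3)}(40) − f^{(3)}(8)] = −1/720 × (0.00000 − 0.00000) = 0.00000.
Running total after k=2: 22000.0.
k=3: B_{6}/(6)! × [f^{(5)}(40) − f^{(5)}(8)] = 1/30240 × (0.00000 − 0.00000) = 0.00000.
Running total after k=3: 22000.0.
k=4: B_{8}/(8)! × [f^{(7)}(40) − f^{(7)}(8)] = −1/1209600 × (0.00000 − 0.00000) = 0.00000.

S_4 ≈ 22000.0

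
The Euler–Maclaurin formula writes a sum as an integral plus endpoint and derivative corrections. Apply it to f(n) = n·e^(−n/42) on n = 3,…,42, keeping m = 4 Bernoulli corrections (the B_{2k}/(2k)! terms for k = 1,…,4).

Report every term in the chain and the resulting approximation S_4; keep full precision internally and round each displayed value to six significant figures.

∫_3^42 x·e^(−x/42) dx evaluates to 461.830.
½[f(3) + f(42)] = ½[2.79319 + 15.4509] = 9.12206.
Running total after boundary: 470.952.
Order-1 term: 1/12 · (0.00000 − 0.864558) = -0.0720465.
Running total after k=1: 470.880.
Order-2 term: −1/720 · (0.000417097 − 0.00154574) = 1.56756e-06.
Running total after k=2: 470.880.
Order-3 term: 1/30240 · (4.72899e-07 − 1.47470e-06) = -3.31282e-11.
Running total after k=3: 470.880.
Order-4 term: −1/1209600 · (4.02125e-10 − 1.17524e-09) = 6.39150e-16.

S_4 ≈ 470.880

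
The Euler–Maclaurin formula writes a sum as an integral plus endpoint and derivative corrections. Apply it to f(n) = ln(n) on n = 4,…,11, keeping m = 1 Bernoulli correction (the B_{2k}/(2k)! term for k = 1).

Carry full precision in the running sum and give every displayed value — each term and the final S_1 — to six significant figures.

The integral term ∫_4^11 ln(x) dx = 13.8317.
Boundary: ½(f(4) + f(11)) = ½(1.38629 + 2.39790) = 1.89209.
Integral + boundary = 15.7238.
Correction k=1: B_{2}/2! · (f^{(1)}(11) − f^{(1)}(4)) = 1/12 · (0.0909091 − 0.250000) = -0.0132576.

S_1 ≈ 15.7105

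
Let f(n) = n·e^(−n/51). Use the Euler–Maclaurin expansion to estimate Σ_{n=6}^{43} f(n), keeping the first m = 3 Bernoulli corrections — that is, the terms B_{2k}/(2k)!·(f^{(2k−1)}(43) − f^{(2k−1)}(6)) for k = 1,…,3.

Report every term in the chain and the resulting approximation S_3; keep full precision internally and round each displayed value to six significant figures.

S_3 ≈ 533.074

The integral term ∫_6^43 x·e^(−x/51) dx = 521.214.
½[f(6) + f(43)] = ½[5.33406 + 18.5054] = 11.9197.
So far: 533.134.
k=1: B_{2}/(2)! × [f^{(1)}(43) − f^{(1)}(6)] = 1/12 × (0.0675072 − 0.784420) = -0.0597428.
Partial sum through k=1: 533.074.
k=2: B_{4}/(4)! × [f^{(3)}(43) − f^{(3)}(6)] = −1/720 × (0.000356872 − 0.000985175) = 8.72643e-07.
Partial sum through k=2: 533.074.
k=3: B_{6}/(6)! × [f^{(5)}(43) − f^{(5)}(6)] = 1/30240 × (2.64433e-07 − 6.41586e-07) = -1.24720e-11.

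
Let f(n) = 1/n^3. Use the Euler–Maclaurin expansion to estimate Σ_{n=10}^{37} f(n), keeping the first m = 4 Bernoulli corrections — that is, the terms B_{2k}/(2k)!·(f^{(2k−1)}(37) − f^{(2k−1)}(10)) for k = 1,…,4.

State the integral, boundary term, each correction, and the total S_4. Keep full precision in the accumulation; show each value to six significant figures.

∫_10^37 1/x^3 dx evaluates to 0.00463477.
Boundary: ½(f(10) + f(37)) = ½(0.00100000 + 1.97422e-05) = 0.000509871.
Integral + boundary = 0.00514464.
Correction k=1: B_{2}/2! · (f^{(1)}(37) − f^{(1)}(10)) = 1/12 · (-1.60072e-06 − (-0.000300000)) = 2.48666e-05.
Running total after k=1: 0.00516951.
Correction k=2: B_{4}/4! · (f^{(3)}(37) − f^{(3)}(10)) = −1/720 · (-2.33852e-08 − (-6.00000e-05)) = -8.33009e-08.
Running total after k=2: 0.00516942.
Correction k=3: B_{6}/6! · (f^{(5)}(37) − f^{(5)}(10)) = 1/30240 · (-7.17442e-10 − (-2.52000e-05)) = 8.33310e-10.
Running total after k=3: 0.00516943.
Correction k=4: B_{8}/8! · (f^{(7)}(37) − f^{(7)}(10)) = −1/1209600 · (-3.77325e-11 − (-1.81440e-05)) = -1.50000e-11.

S_4 ≈ 0.00516943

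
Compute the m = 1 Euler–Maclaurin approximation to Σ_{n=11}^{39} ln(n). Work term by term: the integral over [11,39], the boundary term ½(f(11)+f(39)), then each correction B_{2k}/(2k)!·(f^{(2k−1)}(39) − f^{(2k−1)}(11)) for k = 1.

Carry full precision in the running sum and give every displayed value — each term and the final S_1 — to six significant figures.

S_1 ≈ 91.5273

Integral: ∫_11^39 ln(x) dx = 88.5021.
Endpoint term: (f(11) + f(39))/2 = (2.39790 + 3.66356)/2 = 3.03073.
Running total after boundary: 91.5328.
Order-1 term: 1/12 · (0.0256410 − 0.0909091) = -0.00543901.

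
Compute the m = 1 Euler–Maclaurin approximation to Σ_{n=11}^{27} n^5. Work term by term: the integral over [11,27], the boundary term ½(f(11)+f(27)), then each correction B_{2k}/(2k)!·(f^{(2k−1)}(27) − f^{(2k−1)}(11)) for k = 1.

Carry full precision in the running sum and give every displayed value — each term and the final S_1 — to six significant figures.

S_1 ≈ 7.17451e+07

∫_11^27 x^5 dx evaluates to 6.42748e+07.
Endpoint term: (f(11) + f(27))/2 = (161051 + 1.43489e+07)/2 = 7.25498e+06.
So far: 7.15298e+07.
Order-1 term: 1/12 · (2.65720e+06 − 73205.0) = 215333.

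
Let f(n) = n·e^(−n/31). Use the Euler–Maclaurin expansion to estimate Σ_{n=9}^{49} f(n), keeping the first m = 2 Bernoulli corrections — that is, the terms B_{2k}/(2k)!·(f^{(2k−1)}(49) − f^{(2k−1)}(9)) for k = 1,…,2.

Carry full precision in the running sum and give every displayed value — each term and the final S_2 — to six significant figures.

Integral: ∫_9^49 x·e^(−x/31) dx = 417.059.
Endpoint term: (f(9) + f(49))/2 = (6.73220 + 10.0863)/2 = 8.40924.
So far: 425.468.
Correction k=1: B_{2}/2! · (f^{(1)}(49) − f^{(1)}(9)) = 1/12 · (-0.119521 − 0.530854) = -0.0541980.
Running total after k=1: 425.414.
Correction k=2: B_{4}/4! · (f^{(3)}(49) − f^{(3)}(9)) = −1/720 · (0.000304020 − 0.00210916) = 2.50713e-06.

S_2 ≈ 425.414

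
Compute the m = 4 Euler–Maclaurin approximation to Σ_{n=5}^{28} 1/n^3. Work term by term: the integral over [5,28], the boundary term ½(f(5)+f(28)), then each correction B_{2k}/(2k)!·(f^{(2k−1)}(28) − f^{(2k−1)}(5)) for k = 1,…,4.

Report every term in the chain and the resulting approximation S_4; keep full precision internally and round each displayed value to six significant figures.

Integral: ∫_5^28 1/x^3 dx = 0.0193622.
Endpoint term: (f(5) + f(28))/2 = (0.00800000 + 4.55539e-05)/2 = 0.00402278.
So far: 0.0233850.
k=1: B_{2}/(2)! × [f^{(1)}(28) − f^{(1)}(5)] = 1/12 × (-4.88078e-06 − (-0.00480000)) = 0.000399593.
Running total after k=1: 0.0237846.
k=2: B_{4}/(4)! × [f^{(3)}(28) − f^{(3)}(5)] = −1/720 × (-1.24510e-07 − (-0.00384000)) = -5.33316e-06.
Running total after k=2: 0.0237793.
k=3: B_{6}/(6)! × [f^{(5)}(28) − f^{(5)}(5)] = 1/30240 × (-6.67016e-09 − (-0.00645120)) = 2.13333e-07.
Running total after k=3: 0.0237795.
k=4: B_{8}/(8)! × [f^{(7)}(28) − f^{(7)}(5)] = −1/1209600 × (-6.12566e-10 − (-0.0185795)) = -1.53600e-08.

S_4 ≈ 0.0237795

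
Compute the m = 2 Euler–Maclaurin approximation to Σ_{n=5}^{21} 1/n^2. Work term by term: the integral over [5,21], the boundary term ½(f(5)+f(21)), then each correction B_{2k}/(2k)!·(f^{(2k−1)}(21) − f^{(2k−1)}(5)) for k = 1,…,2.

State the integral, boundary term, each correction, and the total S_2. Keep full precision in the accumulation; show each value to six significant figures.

S_2 ≈ 0.174819

∫_5^21 1/x^2 dx evaluates to 0.152381.
Boundary: ½(f(5) + f(21)) = ½(0.0400000 + 0.00226757) = 0.0211338.
Running total after boundary: 0.173515.
Order-1 term: 1/12 · (-0.000215959 − (-0.0160000)) = 0.00131534.
Partial sum through k=1: 0.174830.
Order-2 term: −1/720 · (-5.87645e-06 − (-0.00768000)) = -1.06585e-05.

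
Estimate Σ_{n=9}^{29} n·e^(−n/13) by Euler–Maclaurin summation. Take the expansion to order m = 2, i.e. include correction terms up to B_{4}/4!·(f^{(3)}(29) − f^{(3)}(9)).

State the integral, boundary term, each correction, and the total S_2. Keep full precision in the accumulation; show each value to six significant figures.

S_2 ≈ 88.2407

Integral: ∫_9^29 x·e^(−x/13) dx = 84.4547.
Boundary: ½(f(9) + f(29)) = ½(4.50378 + 3.11593) = 3.80985.
Running total after boundary: 88.2646.
Order-1 term: 1/12 · (-0.132241 − 0.153975) = -0.0238514.
After k=1: 88.2407.
Order-2 term: −1/720 · (0.000489057 − 0.00683323) = 8.81135e-06.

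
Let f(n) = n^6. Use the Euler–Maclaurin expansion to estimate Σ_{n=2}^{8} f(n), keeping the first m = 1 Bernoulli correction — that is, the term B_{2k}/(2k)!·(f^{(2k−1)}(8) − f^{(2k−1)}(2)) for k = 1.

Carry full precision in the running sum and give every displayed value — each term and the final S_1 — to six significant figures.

S_1 ≈ 447047

The integral term ∫_2^8 x^6 dx = 299575.
Boundary: ½(f(2) + f(8)) = ½(64.0000 + 262144) = 131104.
So far: 430679.
k=1: B_{2}/(2)! × [f^{(1)}(8) − f^{(1)}(2)] = 1/12 × (196608 − 192.000) = 16368.0.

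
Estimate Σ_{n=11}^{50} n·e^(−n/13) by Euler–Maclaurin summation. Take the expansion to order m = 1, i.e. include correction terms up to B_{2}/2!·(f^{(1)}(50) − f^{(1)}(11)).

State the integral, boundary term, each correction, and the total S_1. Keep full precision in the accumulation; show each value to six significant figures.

The integral term ∫_11^50 x·e^(−x/13) dx = 116.372.
½[f(11) + f(50)] = ½[4.71968 + 1.06809] = 2.89388.
Integral + boundary = 119.266.
Order-1 term: 1/12 · (-0.0607988 − 0.0660095) = -0.0105674.

S_1 ≈ 119.255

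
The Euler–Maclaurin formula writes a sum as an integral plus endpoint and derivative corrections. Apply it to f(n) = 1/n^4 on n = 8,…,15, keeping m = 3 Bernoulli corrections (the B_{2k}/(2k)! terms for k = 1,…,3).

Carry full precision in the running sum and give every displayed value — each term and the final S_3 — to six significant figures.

Integral: ∫_8^15 1/x^4 dx = 0.000552276.
½[f(8) + f(15)] = ½[0.000244141 + 1.97531e-05] = 0.000131947.
So far: 0.000684223.
Order-1 term: 1/12 · (-5.26749e-06 − (-0.000122070)) = 9.73357e-06.
After k=1: 0.000693957.
Order-2 term: −1/720 · (-7.02332e-07 − (-5.72205e-05)) = -7.84974e-08.
After k=2: 0.000693878.
Order-3 term: 1/30240 · (-1.74803e-07 − (-5.00679e-05)) = 1.64990e-09.

S_3 ≈ 0.000693880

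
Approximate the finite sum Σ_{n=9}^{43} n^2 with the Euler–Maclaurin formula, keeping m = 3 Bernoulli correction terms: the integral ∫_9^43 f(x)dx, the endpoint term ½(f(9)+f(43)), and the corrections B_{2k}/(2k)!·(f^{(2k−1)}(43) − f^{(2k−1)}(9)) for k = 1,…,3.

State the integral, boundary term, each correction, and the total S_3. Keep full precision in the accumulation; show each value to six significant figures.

S_3 ≈ 27230.0

Integral: ∫_9^43 x^2 dx = 26259.3.
Endpoint term: (f(9) + f(43))/2 = (81.0000 + 1849.00)/2 = 965.000.
So far: 27224.3.
Correction k=1: B_{2}/2! · (f^{(1)}(43) − f^{(1)}(9)) = 1/12 · (86.0000 − 18.0000) = 5.66667.
Running total after k=1: 27230.0.
Correction k=2: B_{4}/4! · (f^{(3)}(43) − f^{(3)}(9)) = −1/720 · (0.00000 − 0.00000) = 0.00000.
Running total after k=2: 27230.0.
Correction k=3: B_{6}/6! · (f^{(5)}(43) − f^{(5)}(9)) = 1/30240 · (0.00000 − 0.00000) = 0.00000.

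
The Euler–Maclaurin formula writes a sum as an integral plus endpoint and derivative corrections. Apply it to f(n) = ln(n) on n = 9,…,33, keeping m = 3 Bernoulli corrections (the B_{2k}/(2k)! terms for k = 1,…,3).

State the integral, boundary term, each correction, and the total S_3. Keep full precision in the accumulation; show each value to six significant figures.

S_3 ≈ 74.4499

The integral term ∫_9^33 ln(x) dx = 71.6097.
Boundary: ½(f(9) + f(33)) = ½(2.19722 + 3.49651) = 2.84687.
Running total after boundary: 74.4566.
Order-1 term: 1/12 · (0.0303030 − 0.111111) = -0.00673401.
Running total after k=1: 74.4499.
Order-2 term: −1/720 · (5.56529e-05 − 0.00274348) = 3.73310e-06.
Running total after k=2: 74.4499.
Order-3 term: 1/30240 · (6.13256e-07 − 0.000406442) = -1.34203e-08.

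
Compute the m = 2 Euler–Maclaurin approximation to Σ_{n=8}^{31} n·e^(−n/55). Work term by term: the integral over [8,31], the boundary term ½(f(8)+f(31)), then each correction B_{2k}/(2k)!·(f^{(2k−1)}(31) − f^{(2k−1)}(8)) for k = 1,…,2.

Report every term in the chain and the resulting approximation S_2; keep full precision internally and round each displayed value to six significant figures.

S_2 ≈ 316.167

Integral: ∫_8^31 x·e^(−x/55) dx = 303.928.
½[f(8) + f(31)] = ½[6.91703 + 17.6432] = 12.2801.
Integral + boundary = 316.208.
Order-1 term: 1/12 · (0.248350 − 0.738865) = -0.0408762.
After k=1: 316.167.
Order-2 term: −1/720 · (0.000458387 − 0.000815909) = 4.96557e-07.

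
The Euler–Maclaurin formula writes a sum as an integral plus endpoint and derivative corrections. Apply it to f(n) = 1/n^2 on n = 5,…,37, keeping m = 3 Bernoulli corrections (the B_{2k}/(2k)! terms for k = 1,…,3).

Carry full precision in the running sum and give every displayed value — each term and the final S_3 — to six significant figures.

Integral: ∫_5^37 1/x^2 dx = 0.172973.
½[f(5) + f(37)] = ½[0.0400000 + 0.000730460] = 0.0203652.
So far: 0.193338.
Correction k=1: B_{2}/2! · (f^{(1)}(37) − f^{(1)}(5)) = 1/12 · (-3.94843e-05 − (-0.0160000)) = 0.00133004.
After k=1: 0.194668.
Correction k=2: B_{4}/4! · (f^{(3)}(37) − f^{(3)}(5)) = −1/720 · (-3.46101e-07 − (-0.00768000)) = -1.06662e-05.
After k=2: 0.194658.
Correction k=3: B_{6}/6! · (f^{(5)}(37) − f^{(5)}(5)) = 1/30240 · (-7.58439e-09 − (-0.00921600)) = 3.04762e-07.

S_3 ≈ 0.194658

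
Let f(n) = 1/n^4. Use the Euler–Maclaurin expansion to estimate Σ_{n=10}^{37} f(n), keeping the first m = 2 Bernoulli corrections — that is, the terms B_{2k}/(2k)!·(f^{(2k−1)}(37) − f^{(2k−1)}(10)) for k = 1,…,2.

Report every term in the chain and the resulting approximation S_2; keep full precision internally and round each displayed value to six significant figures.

∫_10^37 1/x^4 dx evaluates to 0.000326753.
½[f(10) + f(37)] = ½[0.000100000 + 5.33572e-07] = 5.02668e-05.
Running total after boundary: 0.000377019.
Correction k=1: B_{2}/2! · (f^{(1)}(37) − f^{(1)}(10)) = 1/12 · (-5.76835e-08 − (-4.00000e-05)) = 3.32853e-06.
Running total after k=1: 0.000380348.
Correction k=2: B_{4}/4! · (f^{(3)}(37) − f^{(3)}(10)) = −1/720 · (-1.26406e-09 − (-1.20000e-05)) = -1.66649e-08.

S_2 ≈ 0.000380331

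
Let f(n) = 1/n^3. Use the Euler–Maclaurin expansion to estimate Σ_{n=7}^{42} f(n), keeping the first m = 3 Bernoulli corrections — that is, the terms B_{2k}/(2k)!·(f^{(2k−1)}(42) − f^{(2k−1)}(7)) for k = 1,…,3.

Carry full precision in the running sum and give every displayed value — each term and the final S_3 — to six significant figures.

S_3 ≈ 0.0114885

The integral term ∫_7^42 1/x^3 dx = 0.00992063.
½[f(7) + f(42)] = ½[0.00291545 + 1.34975e-05] = 0.00146447.
So far: 0.0113851.
Correction k=1: B_{2}/2! · (f^{(1)}(42) − f^{(1)}(7)) = 1/12 · (-9.64104e-07 − (-0.00124948)) = 0.000104043.
Partial sum through k=1: 0.0114892.
Correction k=2: B_{4}/4! · (f^{(3)}(42) − f^{(3)}(7)) = −1/720 · (-1.09309e-08 − (-0.000509992)) = -7.08306e-07.
Partial sum through k=2: 0.0114884.
Correction k=3: B_{6}/6! · (f^{(5)}(42) − f^{(5)}(7)) = 1/30240 · (-2.60259e-10 − (-0.000437136)) = 1.44555e-08.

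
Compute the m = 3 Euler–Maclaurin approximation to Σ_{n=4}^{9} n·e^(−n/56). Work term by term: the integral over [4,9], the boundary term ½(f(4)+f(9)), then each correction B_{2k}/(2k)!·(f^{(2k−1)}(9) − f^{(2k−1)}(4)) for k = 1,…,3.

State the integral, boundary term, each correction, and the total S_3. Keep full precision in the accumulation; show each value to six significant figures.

∫_4^9 x·e^(−x/56) dx evaluates to 28.7823.
½[f(4) + f(9)] = ½[3.72425 + 7.66382] = 5.69403.
Integral + boundary = 34.4764.
Order-1 term: 1/12 · (0.714681 − 0.864558) = -0.0124897.
After k=1: 34.4639.
Order-2 term: −1/720 · (0.000770967 − 0.000869478) = 1.36821e-07.
After k=2: 34.4639.
Order-3 term: 1/30240 · (4.19017e-07 − 4.66603e-07) = -1.57362e-12.

S_3 ≈ 34.4639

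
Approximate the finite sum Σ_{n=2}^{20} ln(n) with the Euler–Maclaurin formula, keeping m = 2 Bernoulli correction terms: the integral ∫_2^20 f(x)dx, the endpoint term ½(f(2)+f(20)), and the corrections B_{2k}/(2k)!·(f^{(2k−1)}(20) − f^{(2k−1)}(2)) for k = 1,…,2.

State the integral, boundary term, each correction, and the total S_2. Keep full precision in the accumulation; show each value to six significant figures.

∫_2^20 ln(x) dx evaluates to 40.5284.
½[f(2) + f(20)] = ½[0.693147 + 2.99573] = 1.84444.
Running total after boundary: 42.3728.
Correction k=1: B_{2}/2! · (f^{(1)}(20) − f^{(1)}(2)) = 1/12 · (0.0500000 − 0.500000) = -0.0375000.
After k=1: 42.3353.
Correction k=2: B_{4}/4! · (f^{(3)}(20) − f^{(3)}(2)) = −1/720 · (0.000250000 − 0.250000) = 0.000346875.

S_2 ≈ 42.3356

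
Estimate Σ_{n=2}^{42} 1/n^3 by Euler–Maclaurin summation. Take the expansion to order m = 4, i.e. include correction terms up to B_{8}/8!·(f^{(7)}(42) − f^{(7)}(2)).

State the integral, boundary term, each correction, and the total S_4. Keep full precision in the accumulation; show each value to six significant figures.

S_4 ≈ 0.201725

Integral: ∫_2^42 1/x^3 dx = 0.124717.
½[f(2) + f(42)] = ½[0.125000 + 1.34975e-05] = 0.0625067.
So far: 0.187223.
Order-1 term: 1/12 · (-9.64104e-07 − (-0.187500)) = 0.0156249.
Running total after k=1: 0.202848.
Order-2 term: −1/720 · (-1.09309e-08 − (-0.937500)) = -0.00130208.
Running total after k=2: 0.201546.
Order-3 term: 1/30240 · (-2.60259e-10 − (-9.84375)) = 0.000325521.
Running total after k=3: 0.201872.
Order-4 term: −1/1209600 · (-1.06228e-11 − (-177.188)) = -0.000146484.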